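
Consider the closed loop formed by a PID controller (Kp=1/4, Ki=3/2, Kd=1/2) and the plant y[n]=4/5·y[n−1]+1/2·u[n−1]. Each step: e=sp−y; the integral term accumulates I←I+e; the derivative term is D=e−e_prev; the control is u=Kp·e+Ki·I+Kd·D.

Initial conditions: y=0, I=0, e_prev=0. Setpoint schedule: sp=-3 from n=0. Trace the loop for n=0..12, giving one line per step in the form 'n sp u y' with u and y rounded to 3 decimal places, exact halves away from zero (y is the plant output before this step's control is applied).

0 -3 -6.750 0.000
1 -3 -2.156 -3.375
2 -3 -2.374 -3.778
3 -3 -0.438 -4.210
4 -3 -0.241 -3.587
5 -3 -0.392 -2.990
6 -3 -1.013 -2.588
7 -3 -1.455 -2.577
8 -3 -1.607 -2.789
9 -3 -1.477 -3.035
10 -3 -1.252 -3.166
11 -3 -1.085 -3.159
12 -3 -1.044 -3.069

(exact arithmetic carried between steps; '≈' marks a value shown rounded to 6 d.p. or computed from one; I and e_prev carry over from the previous line; the table rounds u and y to 3 d.p., halves away from zero)
n=0: y=0, sp=-3, e=sp−y=-3; I=-3, D=e−e_prev=-3; u=1/4·(-3)+3/2·(-3)+1/2·(-3)=-6.75; next y=4/5·0+1/2·(-6.75)=-3.375
n=1: y=-3.375, sp=-3, e=sp−y=0.375; I=-2.625, D=e−e_prev=3.375; u=1/4·0.375+3/2·(-2.625)+1/2·3.375=-2.15625; next y=4/5·(-3.375)+1/2·(-2.15625)=-3.778125
n=2: y=-3.778125, sp=-3, e=sp−y=0.778125; I=-1.846875, D=e−e_prev=0.403125; u=1/4·0.778125+3/2·(-1.846875)+1/2·0.403125≈-2.374219; next y=4/5·(-3.778125)+1/2·(-2.374219)≈-4.209609
n=3: y≈-4.209609, sp=-3, e=sp−y≈1.209609; I≈-0.637266, D=e−e_prev≈0.431484; u=1/4·1.209609+3/2·(-0.637266)+1/2·0.431484≈-0.437754; next y=4/5·(-4.209609)+1/2·(-0.437754)≈-3.586564
n=4: y≈-3.586564, sp=-3, e=sp−y≈0.586564; I≈-0.050701, D=e−e_prev≈-0.623045; u=1/4·0.586564+3/2·(-0.050701)+1/2·(-0.623045)≈-0.240933; next y=4/5·(-3.586564)+1/2·(-0.240933)≈-2.989718
n=5: y≈-2.989718, sp=-3, e=sp−y≈-0.010282; I≈-0.060983, D=e−e_prev≈-0.596846; u=1/4·(-0.010282)+3/2·(-0.060983)+1/2·(-0.596846)≈-0.392468; next y=4/5·(-2.989718)+1/2·(-0.392468)≈-2.588009
n=6: y≈-2.588009, sp=-3, e=sp−y≈-0.411991; I≈-0.472974, D=e−e_prev≈-0.401710; u=1/4·(-0.411991)+3/2·(-0.472974)+1/2·(-0.401710)≈-1.013314; next y=4/5·(-2.588009)+1/2·(-1.013314)≈-2.577064
n=7: y≈-2.577064, sp=-3, e=sp−y≈-0.422936; I≈-0.895910, D=e−e_prev≈-0.010945; u=1/4·(-0.422936)+3/2·(-0.895910)+1/2·(-0.010945)≈-1.455072; next y=4/5·(-2.577064)+1/2·(-1.455072)≈-2.789187
n=8: y≈-2.789187, sp=-3, e=sp−y≈-0.210813; I≈-1.106723, D=e−e_prev≈0.212123; u=1/4·(-0.210813)+3/2·(-1.106723)+1/2·0.212123≈-1.606726; next y=4/5·(-2.789187)+1/2·(-1.606726)≈-3.034713
n=9: y≈-3.034713, sp=-3, e=sp−y≈0.034713; I≈-1.072010, D=e−e_prev≈0.245526; u=1/4·0.034713+3/2·(-1.072010)+1/2·0.245526≈-1.476574; next y=4/5·(-3.034713)+1/2·(-1.476574)≈-3.166058
n=10: y≈-3.166058, sp=-3, e=sp−y≈0.166058; I≈-0.905953, D=e−e_prev≈0.131345; u=1/4·0.166058+3/2·(-0.905953)+1/2·0.131345≈-1.251742; next y=4/5·(-3.166058)+1/2·(-1.251742)≈-3.158717
n=11: y≈-3.158717, sp=-3, e=sp−y≈0.158717; I≈-0.747235, D=e−e_prev≈-0.007340; u=1/4·0.158717+3/2·(-0.747235)+1/2·(-0.007340)≈-1.084844; next y=4/5·(-3.158717)+1/2·(-1.084844)≈-3.069396
n=12: y≈-3.069396, sp=-3, e=sp−y≈0.069396; I≈-0.677840, D=e−e_prev≈-0.089321; u=1/4·0.069396+3/2·(-0.677840)+1/2·(-0.089321)≈-1.044071; next y=4/5·(-3.069396)+1/2·(-1.044071)≈-2.977552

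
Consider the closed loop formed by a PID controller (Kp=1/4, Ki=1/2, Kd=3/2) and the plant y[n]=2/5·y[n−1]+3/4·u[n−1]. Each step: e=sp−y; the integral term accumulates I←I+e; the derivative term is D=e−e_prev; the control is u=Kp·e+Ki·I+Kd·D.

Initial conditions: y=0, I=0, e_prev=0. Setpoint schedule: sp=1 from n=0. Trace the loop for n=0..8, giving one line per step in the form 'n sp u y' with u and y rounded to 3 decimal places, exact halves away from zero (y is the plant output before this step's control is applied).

0 1 2.250 0.000
1 1 -2.547 1.688
2 1 6.217 -1.235
3 1 -9.208 4.168
4 1 18.479 -5.238
5 1 -30.767 11.764
6 1 57.155 -18.370
7 1 -99.609 35.518
8 1 180.004 -60.499

(exact arithmetic carried between steps; '≈' marks a value shown rounded to 6 d.p. or computed from one; I and e_prev carry over from the previous line; the table rounds u and y to 3 d.p., halves away from zero)
n=0: y=0, sp=1, e=sp−y=1; I=1, D=e−e_prev=1; u=1/4·1+1/2·1+3/2·1=2.25; next y=2/5·0+3/4·2.25=1.6875
n=1: y=1.6875, sp=1, e=sp−y=-0.6875; I=0.3125, D=e−e_prev=-1.6875; u=1/4·(-0.6875)+1/2·0.3125+3/2·(-1.6875)=-2.546875; next y=2/5·1.6875+3/4·(-2.546875)≈-1.235156
n=2: y≈-1.235156, sp=1, e=sp−y≈2.235156; I≈2.547656, D=e−e_prev≈2.922656; u=1/4·2.235156+1/2·2.547656+3/2·2.922656≈6.216602; next y=2/5·(-1.235156)+3/4·6.216602≈4.168389
n=3: y≈4.168389, sp=1, e=sp−y≈-3.168389; I≈-0.620732, D=e−e_prev≈-5.403545; u=1/4·(-3.168389)+1/2·(-0.620732)+3/2·(-5.403545)≈-9.207781; next y=2/5·4.168389+3/4·(-9.207781)≈-5.238480
n=4: y≈-5.238480, sp=1, e=sp−y≈6.238480; I≈5.617748, D=e−e_prev≈9.406869; u=1/4·6.238480+1/2·5.617748+3/2·9.406869≈18.478797; next y=2/5·(-5.238480)+3/4·18.478797≈11.763706
n=5: y≈11.763706, sp=1, e=sp−y≈-10.763706; I≈-5.145958, D=e−e_prev≈-17.002186; u=1/4·(-10.763706)+1/2·(-5.145958)+3/2·(-17.002186)≈-30.767184; next y=2/5·11.763706+3/4·(-30.767184)≈-18.369906
n=6: y≈-18.369906, sp=1, e=sp−y≈19.369906; I≈14.223948, D=e−e_prev≈30.133612; u=1/4·19.369906+1/2·14.223948+3/2·30.133612≈57.154868; next y=2/5·(-18.369906)+3/4·57.154868≈35.518188
n=7: y≈35.518188, sp=1, e=sp−y≈-34.518188; I≈-20.294241, D=e−e_prev≈-53.888094; u=1/4·(-34.518188)+1/2·(-20.294241)+3/2·(-53.888094)≈-99.608809; next y=2/5·35.518188+3/4·(-99.608809)≈-60.499331
n=8: y≈-60.499331, sp=1, e=sp−y≈61.499331; I≈41.205091, D=e−e_prev≈96.017520; u=1/4·61.499331+1/2·41.205091+3/2·96.017520≈180.003658; next y=2/5·(-60.499331)+3/4·180.003658≈110.803011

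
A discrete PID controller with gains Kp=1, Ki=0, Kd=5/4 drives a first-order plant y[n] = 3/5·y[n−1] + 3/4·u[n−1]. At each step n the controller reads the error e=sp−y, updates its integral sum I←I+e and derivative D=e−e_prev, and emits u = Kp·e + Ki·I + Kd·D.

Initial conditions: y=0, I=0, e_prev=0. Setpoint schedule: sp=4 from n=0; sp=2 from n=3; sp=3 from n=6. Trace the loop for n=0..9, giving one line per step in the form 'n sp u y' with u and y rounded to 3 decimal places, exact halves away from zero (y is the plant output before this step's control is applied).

0 4 9.000 0.000
1 4 -11.188 6.750
2 4 22.204 -4.341
3 2 -37.535 14.049
4 2 63.936 -19.722
5 2 -103.919 36.118
6 3 176.001 -56.268
7 3 -288.376 98.240
8 3 479.810 -157.338
9 3 -790.945 265.455

(exact arithmetic carried between steps; '≈' marks a value shown rounded to 6 d.p. or computed from one; I and e_prev carry over from the previous line; the table rounds u and y to 3 d.p., halves away from zero)
n=0: y=0, sp=4, e=sp−y=4; I=4, D=e−e_prev=4; u=1·4+0·4+5/4·4=9; next y=3/5·0+3/4·9=6.75
n=1: y=6.75, sp=4, e=sp−y=-2.75; I=1.25, D=e−e_prev=-6.75; u=1·(-2.75)+0·1.25+5/4·(-6.75)=-11.1875; next y=3/5·6.75+3/4·(-11.1875)=-4.340625
n=2: y=-4.340625, sp=4, e=sp−y=8.340625; I=9.590625, D=e−e_prev=11.090625; u=1·8.340625+0·9.590625+5/4·11.090625≈22.203906; next y=3/5·(-4.340625)+3/4·22.203906≈14.048555
n=3: y≈14.048555, sp=2, e=sp−y≈-12.048555; I≈-2.457930, D=e−e_prev≈-20.389180; u=1·(-12.048555)+0·(-2.457930)+5/4·(-20.389180)≈-37.535029; next y=3/5·14.048555+3/4·(-37.535029)≈-19.722139
n=4: y≈-19.722139, sp=2, e=sp−y≈21.722139; I≈19.264209, D=e−e_prev≈33.770694; u=1·21.722139+0·19.264209+5/4·33.770694≈63.935506; next y=3/5·(-19.722139)+3/4·63.935506≈36.118346
n=5: y≈36.118346, sp=2, e=sp−y≈-34.118346; I≈-14.854137, D=e−e_prev≈-55.840486; u=1·(-34.118346)+0·(-14.854137)+5/4·(-55.840486)≈-103.918953; next y=3/5·36.118346+3/4·(-103.918953)≈-56.268207
n=6: y≈-56.268207, sp=3, e=sp−y≈59.268207; I≈44.414070, D=e−e_prev≈93.386553; u=1·59.268207+0·44.414070+5/4·93.386553≈176.001399; next y=3/5·(-56.268207)+3/4·176.001399≈98.240125
n=7: y≈98.240125, sp=3, e=sp−y≈-95.240125; I≈-50.826055, D=e−e_prev≈-154.508332; u=1·(-95.240125)+0·(-50.826055)+5/4·(-154.508332)≈-288.375540; next y=3/5·98.240125+3/4·(-288.375540)≈-157.337580
n=8: y≈-157.337580, sp=3, e=sp−y≈160.337580; I≈109.511525, D=e−e_prev≈255.577705; u=1·160.337580+0·109.511525+5/4·255.577705≈479.809711; next y=3/5·(-157.337580)+3/4·479.809711≈265.454735
n=9: y≈265.454735, sp=3, e=sp−y≈-262.454735; I≈-152.943210, D=e−e_prev≈-422.792316; u=1·(-262.454735)+0·(-152.943210)+5/4·(-422.792316)≈-790.945130; next y=3/5·265.454735+3/4·(-790.945130)≈-433.936006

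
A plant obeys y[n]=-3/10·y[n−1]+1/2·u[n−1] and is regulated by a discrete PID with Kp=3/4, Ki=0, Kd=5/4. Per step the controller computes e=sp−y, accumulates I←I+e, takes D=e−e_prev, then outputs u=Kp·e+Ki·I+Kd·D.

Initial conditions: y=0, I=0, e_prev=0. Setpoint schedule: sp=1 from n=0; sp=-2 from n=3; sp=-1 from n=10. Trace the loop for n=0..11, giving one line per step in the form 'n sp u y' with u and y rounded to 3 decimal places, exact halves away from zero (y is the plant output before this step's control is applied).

0 1 2.000 0.000
1 1 -1.250 1.000
2 1 3.850 -0.925
3 -2 -10.811 2.203
4 -2 13.386 -6.066
5 -2 -26.109 8.513
6 -2 40.357 -15.608
7 -2 -70.733 24.861
8 -2 115.226 -42.825
9 -2 -195.951 70.460
10 -1 326.803 -119.114
11 -1 -547.913 199.136

(exact arithmetic carried between steps; '≈' marks a value shown rounded to 6 d.p. or computed from one; I and e_prev carry over from the previous line; the table rounds u and y to 3 d.p., halves away from zero)
n=0: y=0, sp=1, e=sp−y=1; I=1, D=e−e_prev=1; u=3/4·1+0·1+5/4·1=2; next y=-3/10·0+1/2·2=1
n=1: y=1, sp=1, e=sp−y=0; I=1, D=e−e_prev=-1; u=3/4·0+0·1+5/4·(-1)=-1.25; next y=-3/10·1+1/2·(-1.25)=-0.925
n=2: y=-0.925, sp=1, e=sp−y=1.925; I=2.925, D=e−e_prev=1.925; u=3/4·1.925+0·2.925+5/4·1.925=3.85; next y=-3/10·(-0.925)+1/2·3.85=2.2025
n=3: y=2.2025, sp=-2, e=sp−y=-4.2025; I=-1.2775, D=e−e_prev=-6.1275; u=3/4·(-4.2025)+0·(-1.2775)+5/4·(-6.1275)=-10.81125; next y=-3/10·2.2025+1/2·(-10.81125)=-6.066375
n=4: y=-6.066375, sp=-2, e=sp−y=4.066375; I=2.788875, D=e−e_prev=8.268875; u=3/4·4.066375+0·2.788875+5/4·8.268875=13.385875; next y=-3/10·(-6.066375)+1/2·13.385875=8.51285
n=5: y=8.51285, sp=-2, e=sp−y=-10.51285; I=-7.723975, D=e−e_prev=-14.579225; u=3/4·(-10.51285)+0·(-7.723975)+5/4·(-14.579225)≈-26.108669; next y=-3/10·8.51285+1/2·(-26.108669)≈-15.608189
n=6: y≈-15.608189, sp=-2, e=sp−y≈13.608189; I≈5.884214, D=e−e_prev≈24.121039; u=3/4·13.608189+0·5.884214+5/4·24.121039≈40.357441; next y=-3/10·(-15.608189)+1/2·40.357441≈24.861177
n=7: y≈24.861177, sp=-2, e=sp−y≈-26.861177; I≈-20.976963, D=e−e_prev≈-40.469367; u=3/4·(-26.861177)+0·(-20.976963)+5/4·(-40.469367)≈-70.732592; next y=-3/10·24.861177+1/2·(-70.732592)≈-42.824649
n=8: y≈-42.824649, sp=-2, e=sp−y≈40.824649; I≈19.847686, D=e−e_prev≈67.685826; u=3/4·40.824649+0·19.847686+5/4·67.685826≈115.225770; next y=-3/10·(-42.824649)+1/2·115.225770≈70.460280
n=9: y≈70.460280, sp=-2, e=sp−y≈-72.460280; I≈-52.612594, D=e−e_prev≈-113.284929; u=3/4·(-72.460280)+0·(-52.612594)+5/4·(-113.284929)≈-195.951371; next y=-3/10·70.460280+1/2·(-195.951371)≈-119.113769
n=10: y≈-119.113769, sp=-1, e=sp−y≈118.113769; I≈65.501175, D=e−e_prev≈190.574049; u=3/4·118.113769+0·65.501175+5/4·190.574049≈326.802888; next y=-3/10·(-119.113769)+1/2·326.802888≈199.135575
n=11: y≈199.135575, sp=-1, e=sp−y≈-200.135575; I≈-134.634399, D=e−e_prev≈-318.249344; u=3/4·(-200.135575)+0·(-134.634399)+5/4·(-318.249344)≈-547.913361; next y=-3/10·199.135575+1/2·(-547.913361)≈-333.697353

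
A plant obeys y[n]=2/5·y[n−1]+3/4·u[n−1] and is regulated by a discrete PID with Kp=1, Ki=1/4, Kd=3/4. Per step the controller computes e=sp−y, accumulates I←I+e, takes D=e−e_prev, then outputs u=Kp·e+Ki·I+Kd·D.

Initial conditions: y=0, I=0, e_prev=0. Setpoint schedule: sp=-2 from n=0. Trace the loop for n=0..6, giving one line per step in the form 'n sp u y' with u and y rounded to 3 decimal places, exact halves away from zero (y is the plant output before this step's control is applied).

(exact arithmetic carried between steps; '≈' marks a value shown rounded to 6 d.p. or computed from one; I and e_prev carry over from the previous line; the table rounds u and y to 3 d.p., halves away from zero)
n=0: y=0, sp=-2, e=sp−y=-2; I=-2, D=e−e_prev=-2; u=1·(-2)+1/4·(-2)+3/4·(-2)=-4; next y=2/5·0+3/4·(-4)=-3
n=1: y=-3, sp=-2, e=sp−y=1; I=-1, D=e−e_prev=3; u=1·1+1/4·(-1)+3/4·3=3; next y=2/5·(-3)+3/4·3=1.05
n=2: y=1.05, sp=-2, e=sp−y=-3.05; I=-4.05, D=e−e_prev=-4.05; u=1·(-3.05)+1/4·(-4.05)+3/4·(-4.05)=-7.1; next y=2/5·1.05+3/4·(-7.1)=-4.905
n=3: y=-4.905, sp=-2, e=sp−y=2.905; I=-1.145, D=e−e_prev=5.955; u=1·2.905+1/4·(-1.145)+3/4·5.955=7.085; next y=2/5·(-4.905)+3/4·7.085=3.35175
n=4: y=3.35175, sp=-2, e=sp−y=-5.35175; I=-6.49675, D=e−e_prev=-8.25675; u=1·(-5.35175)+1/4·(-6.49675)+3/4·(-8.25675)=-13.1685; next y=2/5·3.35175+3/4·(-13.1685)=-8.535675
n=5: y=-8.535675, sp=-2, e=sp−y=6.535675; I=0.038925, D=e−e_prev=11.887425; u=1·6.535675+1/4·0.038925+3/4·11.887425=15.460975; next y=2/5·(-8.535675)+3/4·15.460975≈8.181461
n=6: y≈8.181461, sp=-2, e=sp−y≈-10.181461; I≈-10.142536, D=e−e_prev≈-16.717136; u=1·(-10.181461)+1/4·(-10.142536)+3/4·(-16.717136)≈-25.254948; next y=2/5·8.181461+3/4·(-25.254948)≈-15.668626

0 -2 -4.000 0.000
1 -2 3.000 -3.000
2 -2 -7.100 1.050
3 -2 7.085 -4.905
4 -2 -13.169 3.352
5 -2 15.461 -8.536
6 -2 -25.255 8.181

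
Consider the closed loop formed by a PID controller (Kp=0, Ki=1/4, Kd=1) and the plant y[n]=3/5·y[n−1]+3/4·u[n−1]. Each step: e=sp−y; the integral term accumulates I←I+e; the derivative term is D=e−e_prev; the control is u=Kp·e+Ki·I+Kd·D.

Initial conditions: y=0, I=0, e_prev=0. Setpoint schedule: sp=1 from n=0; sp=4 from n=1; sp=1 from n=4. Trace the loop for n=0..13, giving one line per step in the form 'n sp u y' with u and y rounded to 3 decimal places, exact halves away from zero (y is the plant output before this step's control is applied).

0 1 1.250 0.000
1 4 3.078 0.938
2 4 -0.636 2.871
3 4 3.612 1.246
4 1 -3.838 3.456
5 1 6.085 -0.805
6 1 -3.832 4.081
7 1 5.916 -0.426
8 1 -3.993 4.182
9 1 5.653 -0.486
10 1 -4.185 3.948
11 1 5.410 -0.770
12 1 -4.323 3.595
13 1 5.244 -1.085

(exact arithmetic carried between steps; '≈' marks a value shown rounded to 6 d.p. or computed from one; I and e_prev carry over from the previous line; the table rounds u and y to 3 d.p., halves away from zero)
n=0: y=0, sp=1, e=sp−y=1; I=1, D=e−e_prev=1; u=0·1+1/4·1+1·1=1.25; next y=3/5·0+3/4·1.25=0.9375
n=1: y=0.9375, sp=4, e=sp−y=3.0625; I=4.0625, D=e−e_prev=2.0625; u=0·3.0625+1/4·4.0625+1·2.0625=3.078125; next y=3/5·0.9375+3/4·3.078125≈2.871094
n=2: y≈2.871094, sp=4, e=sp−y≈1.128906; I≈5.191406, D=e−e_prev≈-1.933594; u=0·1.128906+1/4·5.191406+1·(-1.933594)≈-0.635742; next y=3/5·2.871094+3/4·(-0.635742)≈1.245850
n=3: y≈1.245850, sp=4, e=sp−y≈2.754150; I≈7.945557, D=e−e_prev≈1.625244; u=0·2.754150+1/4·7.945557+1·1.625244≈3.611633; next y=3/5·1.245850+3/4·3.611633≈3.456235
n=4: y≈3.456235, sp=1, e=sp−y≈-2.456235; I≈5.489322, D=e−e_prev≈-5.210385; u=0·(-2.456235)+1/4·5.489322+1·(-5.210385)≈-3.838055; next y=3/5·3.456235+3/4·(-3.838055)≈-0.804800
n=5: y≈-0.804800, sp=1, e=sp−y≈1.804800; I≈7.294122, D=e−e_prev≈4.261035; u=0·1.804800+1/4·7.294122+1·4.261035≈6.084565; next y=3/5·(-0.804800)+3/4·6.084565≈4.080544
n=6: y≈4.080544, sp=1, e=sp−y≈-3.080544; I≈4.213578, D=e−e_prev≈-4.885344; u=0·(-3.080544)+1/4·4.213578+1·(-4.885344)≈-3.831950; next y=3/5·4.080544+3/4·(-3.831950)≈-0.425636
n=7: y≈-0.425636, sp=1, e=sp−y≈1.425636; I≈5.639214, D=e−e_prev≈4.506180; u=0·1.425636+1/4·5.639214+1·4.506180≈5.915983; next y=3/5·(-0.425636)+3/4·5.915983≈4.181606
n=8: y≈4.181606, sp=1, e=sp−y≈-3.181606; I≈2.457608, D=e−e_prev≈-4.607242; u=0·(-3.181606)+1/4·2.457608+1·(-4.607242)≈-3.992840; next y=3/5·4.181606+3/4·(-3.992840)≈-0.485666
n=9: y≈-0.485666, sp=1, e=sp−y≈1.485666; I≈3.943274, D=e−e_prev≈4.667272; u=0·1.485666+1/4·3.943274+1·4.667272≈5.653091; next y=3/5·(-0.485666)+3/4·5.653091≈3.948418
n=10: y≈3.948418, sp=1, e=sp−y≈-2.948418; I≈0.994856, D=e−e_prev≈-4.434085; u=0·(-2.948418)+1/4·0.994856+1·(-4.434085)≈-4.185371; next y=3/5·3.948418+3/4·(-4.185371)≈-0.769977
n=11: y≈-0.769977, sp=1, e=sp−y≈1.769977; I≈2.764833, D=e−e_prev≈4.718395; u=0·1.769977+1/4·2.764833+1·4.718395≈5.409603; next y=3/5·(-0.769977)+3/4·5.409603≈3.595216
n=12: y≈3.595216, sp=1, e=sp−y≈-2.595216; I≈0.169616, D=e−e_prev≈-4.365193; u=0·(-2.595216)+1/4·0.169616+1·(-4.365193)≈-4.322789; next y=3/5·3.595216+3/4·(-4.322789)≈-1.084962
n=13: y≈-1.084962, sp=1, e=sp−y≈2.084962; I≈2.254579, D=e−e_prev≈4.680179; u=0·2.084962+1/4·2.254579+1·4.680179≈5.243823; next y=3/5·(-1.084962)+3/4·5.243823≈3.281890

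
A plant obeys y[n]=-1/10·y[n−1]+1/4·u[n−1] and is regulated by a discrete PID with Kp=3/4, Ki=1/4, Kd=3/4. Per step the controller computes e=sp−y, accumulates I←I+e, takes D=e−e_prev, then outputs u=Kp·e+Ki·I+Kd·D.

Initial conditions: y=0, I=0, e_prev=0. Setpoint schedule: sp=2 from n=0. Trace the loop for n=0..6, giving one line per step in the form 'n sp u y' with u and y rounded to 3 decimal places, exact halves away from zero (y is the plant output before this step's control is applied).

(exact arithmetic carried between steps; '≈' marks a value shown rounded to 6 d.p. or computed from one; I and e_prev carry over from the previous line; the table rounds u and y to 3 d.p., halves away from zero)
n=0: y=0, sp=2, e=sp−y=2; I=2, D=e−e_prev=2; u=3/4·2+1/4·2+3/4·2=3.5; next y=-1/10·0+1/4·3.5=0.875
n=1: y=0.875, sp=2, e=sp−y=1.125; I=3.125, D=e−e_prev=-0.875; u=3/4·1.125+1/4·3.125+3/4·(-0.875)=0.96875; next y=-1/10·0.875+1/4·0.96875≈0.154688
n=2: y≈0.154688, sp=2, e=sp−y≈1.845313; I≈4.970313, D=e−e_prev≈0.720313; u=3/4·1.845313+1/4·4.970313+3/4·0.720313≈3.166797; next y=-1/10·0.154688+1/4·3.166797≈0.776230
n=3: y≈0.776230, sp=2, e=sp−y≈1.223770; I≈6.194082, D=e−e_prev≈-0.621543; u=3/4·1.223770+1/4·6.194082+3/4·(-0.621543)≈2.000190; next y=-1/10·0.776230+1/4·2.000190≈0.422425
n=4: y≈0.422425, sp=2, e=sp−y≈1.577575; I≈7.771657, D=e−e_prev≈0.353806; u=3/4·1.577575+1/4·7.771657+3/4·0.353806≈3.391450; next y=-1/10·0.422425+1/4·3.391450≈0.805620
n=5: y≈0.805620, sp=2, e=sp−y≈1.194380; I≈8.966037, D=e−e_prev≈-0.383196; u=3/4·1.194380+1/4·8.966037+3/4·(-0.383196)≈2.849898; next y=-1/10·0.805620+1/4·2.849898≈0.631912
n=6: y≈0.631912, sp=2, e=sp−y≈1.368088; I≈10.334125, D=e−e_prev≈0.173708; u=3/4·1.368088+1/4·10.334125+3/4·0.173708≈3.739878; next y=-1/10·0.631912+1/4·3.739878≈0.871778

0 2 3.500 0.000
1 2 0.969 0.875
2 2 3.167 0.155
3 2 2.000 0.776
4 2 3.391 0.422
5 2 2.850 0.806
6 2 3.740 0.632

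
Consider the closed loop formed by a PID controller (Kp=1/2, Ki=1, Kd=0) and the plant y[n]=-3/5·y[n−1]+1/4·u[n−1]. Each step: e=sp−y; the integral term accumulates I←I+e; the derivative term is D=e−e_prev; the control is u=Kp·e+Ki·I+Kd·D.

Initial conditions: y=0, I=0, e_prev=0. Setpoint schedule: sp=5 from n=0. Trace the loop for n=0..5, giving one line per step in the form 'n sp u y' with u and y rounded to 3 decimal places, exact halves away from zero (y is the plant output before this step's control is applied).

(exact arithmetic carried between steps; '≈' marks a value shown rounded to 6 d.p. or computed from one; I and e_prev carry over from the previous line; the table rounds u and y to 3 d.p., halves away from zero)
n=0: y=0, sp=5, e=sp−y=5; I=5, D=e−e_prev=5; u=1/2·5+1·5+0·5=7.5; next y=-3/5·0+1/4·7.5=1.875
n=1: y=1.875, sp=5, e=sp−y=3.125; I=8.125, D=e−e_prev=-1.875; u=1/2·3.125+1·8.125+0·(-1.875)=9.6875; next y=-3/5·1.875+1/4·9.6875=1.296875
n=2: y=1.296875, sp=5, e=sp−y=3.703125; I=11.828125, D=e−e_prev=0.578125; u=1/2·3.703125+1·11.828125+0·0.578125≈13.679688; next y=-3/5·1.296875+1/4·13.679688≈2.641797
n=3: y≈2.641797, sp=5, e=sp−y≈2.358203; I≈14.186328, D=e−e_prev≈-1.344922; u=1/2·2.358203+1·14.186328+0·(-1.344922)≈15.365430; next y=-3/5·2.641797+1/4·15.365430≈2.256279
n=4: y≈2.256279, sp=5, e=sp−y≈2.743721; I≈16.930049, D=e−e_prev≈0.385518; u=1/2·2.743721+1·16.930049+0·0.385518≈18.301909; next y=-3/5·2.256279+1/4·18.301909≈3.221710
n=5: y≈3.221710, sp=5, e=sp−y≈1.778290; I≈18.708339, D=e−e_prev≈-0.965430; u=1/2·1.778290+1·18.708339+0·(-0.965430)≈19.597484; next y=-3/5·3.221710+1/4·19.597484≈2.966345

0 5 7.500 0.000
1 5 9.688 1.875
2 5 13.680 1.297
3 5 15.365 2.642
4 5 18.302 2.256
5 5 19.597 3.222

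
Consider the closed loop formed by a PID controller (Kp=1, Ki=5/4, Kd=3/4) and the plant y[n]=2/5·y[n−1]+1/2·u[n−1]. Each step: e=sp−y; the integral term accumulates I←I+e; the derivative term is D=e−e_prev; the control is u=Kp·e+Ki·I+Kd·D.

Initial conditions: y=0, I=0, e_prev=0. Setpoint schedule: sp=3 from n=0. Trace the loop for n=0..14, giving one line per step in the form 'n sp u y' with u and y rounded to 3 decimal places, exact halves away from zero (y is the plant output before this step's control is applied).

0 3 9.000 0.000
1 3 -3.000 4.500
2 3 11.100 0.300
3 3 -4.785 5.670
4 3 13.289 -0.125
5 3 -7.309 6.594
6 3 16.070 -1.017
7 3 -10.553 7.629
8 3 19.706 -2.225
9 3 -14.717 8.963
10 3 24.429 -3.773
11 3 -20.092 10.705
12 3 30.542 -5.764
13 3 -27.043 12.966
14 3 38.450 -8.335

(exact arithmetic carried between steps; '≈' marks a value shown rounded to 6 d.p. or computed from one; I and e_prev carry over from the previous line; the table rounds u and y to 3 d.p., halves away from zero)
n=0: y=0, sp=3, e=sp−y=3; I=3, D=e−e_prev=3; u=1·3+5/4·3+3/4·3=9; next y=2/5·0+1/2·9=4.5
n=1: y=4.5, sp=3, e=sp−y=-1.5; I=1.5, D=e−e_prev=-4.5; u=1·(-1.5)+5/4·1.5+3/4·(-4.5)=-3; next y=2/5·4.5+1/2·(-3)=0.3
n=2: y=0.3, sp=3, e=sp−y=2.7; I=4.2, D=e−e_prev=4.2; u=1·2.7+5/4·4.2+3/4·4.2=11.1; next y=2/5·0.3+1/2·11.1=5.67
n=3: y=5.67, sp=3, e=sp−y=-2.67; I=1.53, D=e−e_prev=-5.37; u=1·(-2.67)+5/4·1.53+3/4·(-5.37)=-4.785; next y=2/5·5.67+1/2·(-4.785)=-0.1245
n=4: y=-0.1245, sp=3, e=sp−y=3.1245; I=4.6545, D=e−e_prev=5.7945; u=1·3.1245+5/4·4.6545+3/4·5.7945=13.2885; next y=2/5·(-0.1245)+1/2·13.2885=6.59445
n=5: y=6.59445, sp=3, e=sp−y=-3.59445; I=1.06005, D=e−e_prev=-6.71895; u=1·(-3.59445)+5/4·1.06005+3/4·(-6.71895)=-7.3086; next y=2/5·6.59445+1/2·(-7.3086)=-1.01652
n=6: y=-1.01652, sp=3, e=sp−y=4.01652; I=5.07657, D=e−e_prev=7.61097; u=1·4.01652+5/4·5.07657+3/4·7.61097=16.07046; next y=2/5·(-1.01652)+1/2·16.07046=7.628622
n=7: y=7.628622, sp=3, e=sp−y=-4.628622; I=0.447948, D=e−e_prev=-8.645142; u=1·(-4.628622)+5/4·0.447948+3/4·(-8.645142)≈-10.552544; next y=2/5·7.628622+1/2·(-10.552544)≈-2.224823
n=8: y≈-2.224823, sp=3, e=sp−y≈5.224823; I≈5.672771, D=e−e_prev≈9.853445; u=1·5.224823+5/4·5.672771+3/4·9.853445≈19.705870; next y=2/5·(-2.224823)+1/2·19.705870≈8.963006
n=9: y≈8.963006, sp=3, e=sp−y≈-5.963006; I≈-0.290235, D=e−e_prev≈-11.187829; u=1·(-5.963006)+5/4·(-0.290235)+3/4·(-11.187829)≈-14.716672; next y=2/5·8.963006+1/2·(-14.716672)≈-3.773133
n=10: y≈-3.773133, sp=3, e=sp−y≈6.773133; I≈6.482898, D=e−e_prev≈12.736139; u=1·6.773133+5/4·6.482898+3/4·12.736139≈24.428861; next y=2/5·(-3.773133)+1/2·24.428861≈10.705177
n=11: y≈10.705177, sp=3, e=sp−y≈-7.705177; I≈-1.222279, D=e−e_prev≈-14.478310; u=1·(-7.705177)+5/4·(-1.222279)+3/4·(-14.478310)≈-20.091758; next y=2/5·10.705177+1/2·(-20.091758)≈-5.763808
n=12: y≈-5.763808, sp=3, e=sp−y≈8.763808; I≈7.541530, D=e−e_prev≈16.468985; u=1·8.763808+5/4·7.541530+3/4·16.468985≈30.542459; next y=2/5·(-5.763808)+1/2·30.542459≈12.965706
n=13: y≈12.965706, sp=3, e=sp−y≈-9.965706; I≈-2.424177, D=e−e_prev≈-18.729515; u=1·(-9.965706)+5/4·(-2.424177)+3/4·(-18.729515)≈-27.043063; next y=2/5·12.965706+1/2·(-27.043063)≈-8.335249
n=14: y≈-8.335249, sp=3, e=sp−y≈11.335249; I≈8.911072, D=e−e_prev≈21.300955; u=1·11.335249+5/4·8.911072+3/4·21.300955≈38.449806; next y=2/5·(-8.335249)+1/2·38.449806≈15.890803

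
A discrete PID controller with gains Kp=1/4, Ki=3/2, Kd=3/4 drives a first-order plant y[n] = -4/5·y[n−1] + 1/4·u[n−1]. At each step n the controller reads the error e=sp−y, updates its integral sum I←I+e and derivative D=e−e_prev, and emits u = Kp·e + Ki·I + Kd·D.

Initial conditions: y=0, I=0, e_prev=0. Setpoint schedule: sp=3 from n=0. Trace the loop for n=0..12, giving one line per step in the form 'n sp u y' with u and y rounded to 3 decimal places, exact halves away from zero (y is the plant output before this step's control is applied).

(exact arithmetic carried between steps; '≈' marks a value shown rounded to 6 d.p. or computed from one; I and e_prev carry over from the previous line; the table rounds u and y to 3 d.p., halves away from zero)
n=0: y=0, sp=3, e=sp−y=3; I=3, D=e−e_prev=3; u=1/4·3+3/2·3+3/4·3=7.5; next y=-4/5·0+1/4·7.5=1.875
n=1: y=1.875, sp=3, e=sp−y=1.125; I=4.125, D=e−e_prev=-1.875; u=1/4·1.125+3/2·4.125+3/4·(-1.875)=5.0625; next y=-4/5·1.875+1/4·5.0625=-0.234375
n=2: y=-0.234375, sp=3, e=sp−y=3.234375; I=7.359375, D=e−e_prev=2.109375; u=1/4·3.234375+3/2·7.359375+3/4·2.109375≈13.429688; next y=-4/5·(-0.234375)+1/4·13.429688≈3.544922
n=3: y≈3.544922, sp=3, e=sp−y≈-0.544922; I≈6.814453, D=e−e_prev≈-3.779297; u=1/4·(-0.544922)+3/2·6.814453+3/4·(-3.779297)≈7.250977; next y=-4/5·3.544922+1/4·7.250977≈-1.023193
n=4: y≈-1.023193, sp=3, e=sp−y≈4.023193; I≈10.837646, D=e−e_prev≈4.568115; u=1/4·4.023193+3/2·10.837646+3/4·4.568115≈20.688354; next y=-4/5·(-1.023193)+1/4·20.688354≈5.990643
n=5: y≈5.990643, sp=3, e=sp−y≈-2.990643; I≈7.847003, D=e−e_prev≈-7.013837; u=1/4·(-2.990643)+3/2·7.847003+3/4·(-7.013837)≈5.762466; next y=-4/5·5.990643+1/4·5.762466≈-3.351898
n=6: y≈-3.351898, sp=3, e=sp−y≈6.351898; I≈14.198901, D=e−e_prev≈9.342541; u=1/4·6.351898+3/2·14.198901+3/4·9.342541≈29.893232; next y=-4/5·(-3.351898)+1/4·29.893232≈10.154827
n=7: y≈10.154827, sp=3, e=sp−y≈-7.154827; I≈7.044075, D=e−e_prev≈-13.506725; u=1/4·(-7.154827)+3/2·7.044075+3/4·(-13.506725)≈-1.352638; next y=-4/5·10.154827+1/4·(-1.352638)≈-8.462021
n=8: y≈-8.462021, sp=3, e=sp−y≈11.462021; I≈18.506095, D=e−e_prev≈18.616847; u=1/4·11.462021+3/2·18.506095+3/4·18.616847≈44.587284; next y=-4/5·(-8.462021)+1/4·44.587284≈17.916438
n=9: y≈17.916438, sp=3, e=sp−y≈-14.916438; I≈3.589658, D=e−e_prev≈-26.378458; u=1/4·(-14.916438)+3/2·3.589658+3/4·(-26.378458)≈-18.128466; next y=-4/5·17.916438+1/4·(-18.128466)≈-18.865267
n=10: y≈-18.865267, sp=3, e=sp−y≈21.865267; I≈25.454924, D=e−e_prev≈36.781704; u=1/4·21.865267+3/2·25.454924+3/4·36.781704≈71.234981; next y=-4/5·(-18.865267)+1/4·71.234981≈32.900959
n=11: y≈32.900959, sp=3, e=sp−y≈-29.900959; I≈-4.446034, D=e−e_prev≈-51.766225; u=1/4·(-29.900959)+3/2·(-4.446034)+3/4·(-51.766225)≈-52.968960; next y=-4/5·32.900959+1/4·(-52.968960)≈-39.563007
n=12: y≈-39.563007, sp=3, e=sp−y≈42.563007; I≈38.116973, D=e−e_prev≈72.463965; u=1/4·42.563007+3/2·38.116973+3/4·72.463965≈122.164185; next y=-4/5·(-39.563007)+1/4·122.164185≈62.191452

0 3 7.500 0.000
1 3 5.063 1.875
2 3 13.430 -0.234
3 3 7.251 3.545
4 3 20.688 -1.023
5 3 5.762 5.991
6 3 29.893 -3.352
7 3 -1.353 10.155
8 3 44.587 -8.462
9 3 -18.128 17.916
10 3 71.235 -18.865
11 3 -52.969 32.901
12 3 122.164 -39.563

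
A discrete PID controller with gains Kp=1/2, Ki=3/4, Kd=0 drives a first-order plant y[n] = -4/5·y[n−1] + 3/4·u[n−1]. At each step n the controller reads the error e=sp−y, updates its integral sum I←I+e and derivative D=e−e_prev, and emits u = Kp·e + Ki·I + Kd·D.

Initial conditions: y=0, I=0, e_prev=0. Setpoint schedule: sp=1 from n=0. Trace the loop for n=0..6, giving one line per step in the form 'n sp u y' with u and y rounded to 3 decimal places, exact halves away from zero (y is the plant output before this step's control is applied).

(exact arithmetic carried between steps; '≈' marks a value shown rounded to 6 d.p. or computed from one; I and e_prev carry over from the previous line; the table rounds u and y to 3 d.p., halves away from zero)
n=0: y=0, sp=1, e=sp−y=1; I=1, D=e−e_prev=1; u=1/2·1+3/4·1+0·1=1.25; next y=-4/5·0+3/4·1.25=0.9375
n=1: y=0.9375, sp=1, e=sp−y=0.0625; I=1.0625, D=e−e_prev=-0.9375; u=1/2·0.0625+3/4·1.0625+0·(-0.9375)=0.828125; next y=-4/5·0.9375+3/4·0.828125≈-0.128906
n=2: y≈-0.128906, sp=1, e=sp−y≈1.128906; I≈2.191406, D=e−e_prev≈1.066406; u=1/2·1.128906+3/4·2.191406+0·1.066406≈2.208008; next y=-4/5·(-0.128906)+3/4·2.208008≈1.759131
n=3: y≈1.759131, sp=1, e=sp−y≈-0.759131; I≈1.432275, D=e−e_prev≈-1.888037; u=1/2·(-0.759131)+3/4·1.432275+0·(-1.888037)≈0.694641; next y=-4/5·1.759131+3/4·0.694641≈-0.886324
n=4: y≈-0.886324, sp=1, e=sp−y≈1.886324; I≈3.318599, D=e−e_prev≈2.645455; u=1/2·1.886324+3/4·3.318599+0·2.645455≈3.432111; next y=-4/5·(-0.886324)+3/4·3.432111≈3.283143
n=5: y≈3.283143, sp=1, e=sp−y≈-2.283143; I≈1.035457, D=e−e_prev≈-4.169466; u=1/2·(-2.283143)+3/4·1.035457+0·(-4.169466)≈-0.364979; next y=-4/5·3.283143+3/4·(-0.364979)≈-2.900248
n=6: y≈-2.900248, sp=1, e=sp−y≈3.900248; I≈4.935705, D=e−e_prev≈6.183391; u=1/2·3.900248+3/4·4.935705+0·6.183391≈5.651903; next y=-4/5·(-2.900248)+3/4·5.651903≈6.559126

0 1 1.250 0.000
1 1 0.828 0.938
2 1 2.208 -0.129
3 1 0.695 1.759
4 1 3.432 -0.886
5 1 -0.365 3.283
6 1 5.652 -2.900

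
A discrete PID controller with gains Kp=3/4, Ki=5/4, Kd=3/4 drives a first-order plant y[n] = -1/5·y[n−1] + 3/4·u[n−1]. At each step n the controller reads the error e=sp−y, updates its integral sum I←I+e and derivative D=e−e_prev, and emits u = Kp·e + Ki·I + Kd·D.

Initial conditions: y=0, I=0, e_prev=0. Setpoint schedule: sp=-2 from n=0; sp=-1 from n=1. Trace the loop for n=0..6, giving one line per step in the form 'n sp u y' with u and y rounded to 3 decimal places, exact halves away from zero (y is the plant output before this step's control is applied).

0 -2 -5.500 0.000
1 -1 7.594 -4.125
2 -1 -21.618 6.520
3 -1 43.070 -17.518
4 -1 -100.952 35.806
5 -1 219.407 -82.875
6 -1 -493.276 181.131

(exact arithmetic carried between steps; '≈' marks a value shown rounded to 6 d.p. or computed from one; I and e_prev carry over from the previous line; the table rounds u and y to 3 d.p., halves away from zero)
n=0: y=0, sp=-2, e=sp−y=-2; I=-2, D=e−e_prev=-2; u=3/4·(-2)+5/4·(-2)+3/4·(-2)=-5.5; next y=-1/5·0+3/4·(-5.5)=-4.125
n=1: y=-4.125, sp=-1, e=sp−y=3.125; I=1.125, D=e−e_prev=5.125; u=3/4·3.125+5/4·1.125+3/4·5.125=7.59375; next y=-1/5·(-4.125)+3/4·7.59375≈6.520313
n=2: y≈6.520313, sp=-1, e=sp−y≈-7.520313; I≈-6.395313, D=e−e_prev≈-10.645313; u=3/4·(-7.520313)+5/4·(-6.395313)+3/4·(-10.645313)≈-21.618359; next y=-1/5·6.520313+3/4·(-21.618359)≈-17.517832
n=3: y≈-17.517832, sp=-1, e=sp−y≈16.517832; I≈10.122520, D=e−e_prev≈24.038145; u=3/4·16.517832+5/4·10.122520+3/4·24.038145≈43.070132; next y=-1/5·(-17.517832)+3/4·43.070132≈35.806165
n=4: y≈35.806165, sp=-1, e=sp−y≈-36.806165; I≈-26.683646, D=e−e_prev≈-53.323997; u=3/4·(-36.806165)+5/4·(-26.683646)+3/4·(-53.323997)≈-100.952179; next y=-1/5·35.806165+3/4·(-100.952179)≈-82.875367
n=5: y≈-82.875367, sp=-1, e=sp−y≈81.875367; I≈55.191722, D=e−e_prev≈118.681533; u=3/4·81.875367+5/4·55.191722+3/4·118.681533≈219.407327; next y=-1/5·(-82.875367)+3/4·219.407327≈181.130569
n=6: y≈181.130569, sp=-1, e=sp−y≈-182.130569; I≈-126.938847, D=e−e_prev≈-264.005936; u=3/4·(-182.130569)+5/4·(-126.938847)+3/4·(-264.005936)≈-493.275938; next y=-1/5·181.130569+3/4·(-493.275938)≈-406.183067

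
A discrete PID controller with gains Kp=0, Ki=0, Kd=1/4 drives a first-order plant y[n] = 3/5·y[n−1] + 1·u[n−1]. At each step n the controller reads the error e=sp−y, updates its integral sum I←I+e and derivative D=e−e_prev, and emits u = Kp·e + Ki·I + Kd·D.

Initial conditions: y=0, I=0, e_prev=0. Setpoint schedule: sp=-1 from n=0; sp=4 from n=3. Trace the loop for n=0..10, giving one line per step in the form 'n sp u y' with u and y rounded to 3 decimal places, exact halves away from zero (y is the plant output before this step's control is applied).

0 -1 -0.250 0.000
1 -1 0.063 -0.250
2 -1 -0.041 -0.088
3 4 1.251 -0.093
4 4 -0.322 1.196
5 4 0.200 0.395
6 4 -0.011 0.437
7 4 0.046 0.252
8 4 0.014 0.197
9 4 0.016 0.132
10 4 0.009 0.096

(exact arithmetic carried between steps; '≈' marks a value shown rounded to 6 d.p. or computed from one; I and e_prev carry over from the previous line; the table rounds u and y to 3 d.p., halves away from zero)
n=0: y=0, sp=-1, e=sp−y=-1; I=-1, D=e−e_prev=-1; u=0·(-1)+0·(-1)+1/4·(-1)=-0.25; next y=3/5·0+1·(-0.25)=-0.25
n=1: y=-0.25, sp=-1, e=sp−y=-0.75; I=-1.75, D=e−e_prev=0.25; u=0·(-0.75)+0·(-1.75)+1/4·0.25=0.0625; next y=3/5·(-0.25)+1·0.0625=-0.0875
n=2: y=-0.0875, sp=-1, e=sp−y=-0.9125; I=-2.6625, D=e−e_prev=-0.1625; u=0·(-0.9125)+0·(-2.6625)+1/4·(-0.1625)=-0.040625; next y=3/5·(-0.0875)+1·(-0.040625)=-0.093125
n=3: y=-0.093125, sp=4, e=sp−y=4.093125; I=1.430625, D=e−e_prev=5.005625; u=0·4.093125+0·1.430625+1/4·5.005625≈1.251406; next y=3/5·(-0.093125)+1·1.251406≈1.195531
n=4: y≈1.195531, sp=4, e=sp−y≈2.804469; I≈4.235094, D=e−e_prev≈-1.288656; u=0·2.804469+0·4.235094+1/4·(-1.288656)≈-0.322164; next y=3/5·1.195531+1·(-0.322164)≈0.395155
n=5: y≈0.395155, sp=4, e=sp−y≈3.604845; I≈7.839939, D=e−e_prev≈0.800377; u=0·3.604845+0·7.839939+1/4·0.800377≈0.200094; next y=3/5·0.395155+1·0.200094≈0.437187
n=6: y≈0.437187, sp=4, e=sp−y≈3.562813; I≈11.402752, D=e−e_prev≈-0.042032; u=0·3.562813+0·11.402752+1/4·(-0.042032)≈-0.010508; next y=3/5·0.437187+1·(-0.010508)≈0.251804
n=7: y≈0.251804, sp=4, e=sp−y≈3.748196; I≈15.150948, D=e−e_prev≈0.185383; u=0·3.748196+0·15.150948+1/4·0.185383≈0.046346; next y=3/5·0.251804+1·0.046346≈0.197428
n=8: y≈0.197428, sp=4, e=sp−y≈3.802572; I≈18.953520, D=e−e_prev≈0.054376; u=0·3.802572+0·18.953520+1/4·0.054376≈0.013594; next y=3/5·0.197428+1·0.013594≈0.132051
n=9: y≈0.132051, sp=4, e=sp−y≈3.867949; I≈22.821469, D=e−e_prev≈0.065377; u=0·3.867949+0·22.821469+1/4·0.065377≈0.016344; next y=3/5·0.132051+1·0.016344≈0.095575
n=10: y≈0.095575, sp=4, e=sp−y≈3.904425; I≈26.725894, D=e−e_prev≈0.036476; u=0·3.904425+0·26.725894+1/4·0.036476≈0.009119; next y=3/5·0.095575+1·0.009119≈0.066464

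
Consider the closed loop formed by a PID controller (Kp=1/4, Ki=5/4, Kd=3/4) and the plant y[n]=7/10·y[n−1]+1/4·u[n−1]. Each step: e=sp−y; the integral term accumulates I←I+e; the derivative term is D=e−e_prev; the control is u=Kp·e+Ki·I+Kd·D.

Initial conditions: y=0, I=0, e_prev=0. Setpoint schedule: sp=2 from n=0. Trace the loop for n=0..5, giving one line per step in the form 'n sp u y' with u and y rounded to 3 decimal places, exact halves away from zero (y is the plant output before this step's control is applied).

0 2 4.500 0.000
1 2 2.969 1.125
2 2 3.996 1.530
3 2 3.672 2.070
4 2 3.321 2.367
5 2 2.815 2.487

(exact arithmetic carried between steps; '≈' marks a value shown rounded to 6 d.p. or computed from one; I and e_prev carry over from the previous line; the table rounds u and y to 3 d.p., halves away from zero)
n=0: y=0, sp=2, e=sp−y=2; I=2, D=e−e_prev=2; u=1/4·2+5/4·2+3/4·2=4.5; next y=7/10·0+1/4·4.5=1.125
n=1: y=1.125, sp=2, e=sp−y=0.875; I=2.875, D=e−e_prev=-1.125; u=1/4·0.875+5/4·2.875+3/4·(-1.125)=2.96875; next y=7/10·1.125+1/4·2.96875≈1.529688
n=2: y≈1.529688, sp=2, e=sp−y≈0.470313; I≈3.345313, D=e−e_prev≈-0.404688; u=1/4·0.470313+5/4·3.345313+3/4·(-0.404688)≈3.995703; next y=7/10·1.529688+1/4·3.995703≈2.069707
n=3: y≈2.069707, sp=2, e=sp−y≈-0.069707; I≈3.275605, D=e−e_prev≈-0.540020; u=1/4·(-0.069707)+5/4·3.275605+3/4·(-0.540020)≈3.672065; next y=7/10·2.069707+1/4·3.672065≈2.366811
n=4: y≈2.366811, sp=2, e=sp−y≈-0.366811; I≈2.908794, D=e−e_prev≈-0.297104; u=1/4·(-0.366811)+5/4·2.908794+3/4·(-0.297104)≈3.321462; next y=7/10·2.366811+1/4·3.321462≈2.487133
n=5: y≈2.487133, sp=2, e=sp−y≈-0.487133; I≈2.421661, D=e−e_prev≈-0.120322; u=1/4·(-0.487133)+5/4·2.421661+3/4·(-0.120322)≈2.815051; next y=7/10·2.487133+1/4·2.815051≈2.444756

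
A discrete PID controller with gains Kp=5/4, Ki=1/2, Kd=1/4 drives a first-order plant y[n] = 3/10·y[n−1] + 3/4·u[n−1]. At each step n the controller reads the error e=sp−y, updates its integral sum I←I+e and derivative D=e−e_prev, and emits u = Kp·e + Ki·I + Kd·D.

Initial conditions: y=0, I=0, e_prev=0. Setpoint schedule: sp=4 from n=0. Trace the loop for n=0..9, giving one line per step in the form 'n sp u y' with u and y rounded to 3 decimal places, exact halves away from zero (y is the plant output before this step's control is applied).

(exact arithmetic carried between steps; '≈' marks a value shown rounded to 6 d.p. or computed from one; I and e_prev carry over from the previous line; the table rounds u and y to 3 d.p., halves away from zero)
n=0: y=0, sp=4, e=sp−y=4; I=4, D=e−e_prev=4; u=5/4·4+1/2·4+1/4·4=8; next y=3/10·0+3/4·8=6
n=1: y=6, sp=4, e=sp−y=-2; I=2, D=e−e_prev=-6; u=5/4·(-2)+1/2·2+1/4·(-6)=-3; next y=3/10·6+3/4·(-3)=-0.45
n=2: y=-0.45, sp=4, e=sp−y=4.45; I=6.45, D=e−e_prev=6.45; u=5/4·4.45+1/2·6.45+1/4·6.45=10.4; next y=3/10·(-0.45)+3/4·10.4=7.665
n=3: y=7.665, sp=4, e=sp−y=-3.665; I=2.785, D=e−e_prev=-8.115; u=5/4·(-3.665)+1/2·2.785+1/4·(-8.115)=-5.2175; next y=3/10·7.665+3/4·(-5.2175)=-1.613625
n=4: y=-1.613625, sp=4, e=sp−y=5.613625; I=8.398625, D=e−e_prev=9.278625; u=5/4·5.613625+1/2·8.398625+1/4·9.278625=13.536; next y=3/10·(-1.613625)+3/4·13.536≈9.667913
n=5: y≈9.667913, sp=4, e=sp−y≈-5.667913; I≈2.730713, D=e−e_prev≈-11.281538; u=5/4·(-5.667913)+1/2·2.730713+1/4·(-11.281538)≈-8.539919; next y=3/10·9.667913+3/4·(-8.539919)≈-3.504565
n=6: y≈-3.504565, sp=4, e=sp−y≈7.504565; I≈10.235278, D=e−e_prev≈13.172478; u=5/4·7.504565+1/2·10.235278+1/4·13.172478≈17.791465; next y=3/10·(-3.504565)+3/4·17.791465≈12.292229
n=7: y≈12.292229, sp=4, e=sp−y≈-8.292229; I≈1.943049, D=e−e_prev≈-15.796794; u=5/4·(-8.292229)+1/2·1.943049+1/4·(-15.796794)≈-13.342961; next y=3/10·12.292229+3/4·(-13.342961)≈-6.319552
n=8: y≈-6.319552, sp=4, e=sp−y≈10.319552; I≈12.262600, D=e−e_prev≈18.611781; u=5/4·10.319552+1/2·12.262600+1/4·18.611781≈23.683685; next y=3/10·(-6.319552)+3/4·23.683685≈15.866898
n=9: y≈15.866898, sp=4, e=sp−y≈-11.866898; I≈0.395702, D=e−e_prev≈-22.186450; u=5/4·(-11.866898)+1/2·0.395702+1/4·(-22.186450)≈-20.182384; next y=3/10·15.866898+3/4·(-20.182384)≈-10.376719

0 4 8.000 0.000
1 4 -3.000 6.000
2 4 10.400 -0.450
3 4 -5.218 7.665
4 4 13.536 -1.614
5 4 -8.540 9.668
6 4 17.791 -3.505
7 4 -13.343 12.292
8 4 23.684 -6.320
9 4 -20.182 15.867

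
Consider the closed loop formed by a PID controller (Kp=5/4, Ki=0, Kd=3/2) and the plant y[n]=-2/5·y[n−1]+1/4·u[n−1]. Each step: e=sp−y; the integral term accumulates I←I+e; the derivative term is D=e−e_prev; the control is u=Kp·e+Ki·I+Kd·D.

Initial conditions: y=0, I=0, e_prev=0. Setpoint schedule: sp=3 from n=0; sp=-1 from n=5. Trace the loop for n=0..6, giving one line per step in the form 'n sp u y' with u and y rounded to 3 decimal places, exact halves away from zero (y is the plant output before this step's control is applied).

0 3 8.250 0.000
1 3 -1.922 2.063
2 3 10.434 -1.305
3 3 -6.817 3.131
4 3 16.577 -2.957
5 -1 -26.334 5.327
6 -1 30.704 -8.714

(exact arithmetic carried between steps; '≈' marks a value shown rounded to 6 d.p. or computed from one; I and e_prev carry over from the previous line; the table rounds u and y to 3 d.p., halves away from zero)
n=0: y=0, sp=3, e=sp−y=3; I=3, D=e−e_prev=3; u=5/4·3+0·3+3/2·3=8.25; next y=-2/5·0+1/4·8.25=2.0625
n=1: y=2.0625, sp=3, e=sp−y=0.9375; I=3.9375, D=e−e_prev=-2.0625; u=5/4·0.9375+0·3.9375+3/2·(-2.0625)=-1.921875; next y=-2/5·2.0625+1/4·(-1.921875)≈-1.305469
n=2: y≈-1.305469, sp=3, e=sp−y≈4.305469; I≈8.242969, D=e−e_prev≈3.367969; u=5/4·4.305469+0·8.242969+3/2·3.367969≈10.433789; next y=-2/5·(-1.305469)+1/4·10.433789≈3.130635
n=3: y≈3.130635, sp=3, e=sp−y≈-0.130635; I≈8.112334, D=e−e_prev≈-4.436104; u=5/4·(-0.130635)+0·8.112334+3/2·(-4.436104)≈-6.817449; next y=-2/5·3.130635+1/4·(-6.817449)≈-2.956616
n=4: y≈-2.956616, sp=3, e=sp−y≈5.956616; I≈14.068950, D=e−e_prev≈6.087251; u=5/4·5.956616+0·14.068950+3/2·6.087251≈16.576646; next y=-2/5·(-2.956616)+1/4·16.576646≈5.326808
n=5: y≈5.326808, sp=-1, e=sp−y≈-6.326808; I≈7.742142, D=e−e_prev≈-12.283424; u=5/4·(-6.326808)+0·7.742142+3/2·(-12.283424)≈-26.333646; next y=-2/5·5.326808+1/4·(-26.333646)≈-8.714135
n=6: y≈-8.714135, sp=-1, e=sp−y≈7.714135; I≈15.456277, D=e−e_prev≈14.040943; u=5/4·7.714135+0·15.456277+3/2·14.040943≈30.704083; next y=-2/5·(-8.714135)+1/4·30.704083≈11.161675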